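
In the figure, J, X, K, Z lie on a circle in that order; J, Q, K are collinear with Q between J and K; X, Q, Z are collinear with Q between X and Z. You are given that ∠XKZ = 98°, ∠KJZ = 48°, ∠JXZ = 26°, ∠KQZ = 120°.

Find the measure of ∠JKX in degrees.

1. ∠XJZ = 82°  [cyclic JXKZ, opposite ∠J+∠K]
2. ∠JZX = 72°  [△JXZ]
3. ∠JKX = 72°  [same arc JX]

∠JKX = 72°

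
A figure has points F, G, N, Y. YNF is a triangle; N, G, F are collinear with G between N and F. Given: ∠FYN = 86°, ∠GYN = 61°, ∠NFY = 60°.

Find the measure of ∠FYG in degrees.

∠FYG = 25°

1. ∠FNY = 34°  [△YNF]
2. ∠GFY = 60°  [G on ray FN]
3. ∠GNY = 34°  [G on ray NF]
4. ∠NGY = 85°  [△YNG]
5. ∠FGY = 95°  [linear pair at G on NF]
6. ∠FYG = 25°  [△YGF]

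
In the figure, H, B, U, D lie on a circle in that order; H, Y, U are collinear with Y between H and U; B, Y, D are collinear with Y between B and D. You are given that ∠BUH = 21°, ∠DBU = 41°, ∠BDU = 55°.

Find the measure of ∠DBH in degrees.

1. ∠BYU = 118°  [△BYU]
2. ∠BHU = 55°  [same arc BU]
3. ∠BYH = 62°  [linear pair at Y on HU]
4. ∠DBH = 63°  [△HYB]

∠DBH = 63°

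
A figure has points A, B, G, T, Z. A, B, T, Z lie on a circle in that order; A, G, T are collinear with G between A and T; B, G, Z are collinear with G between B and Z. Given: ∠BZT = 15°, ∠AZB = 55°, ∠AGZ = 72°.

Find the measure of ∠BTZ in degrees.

∠BTZ = 112°

1. ∠ATB = 55°  [same arc AB]
2. ∠BGT = 72°  [vertical angles at G]
3. ∠TBZ = 53°  [△BGT]
4. ∠BTZ = 112°  [△BTZ]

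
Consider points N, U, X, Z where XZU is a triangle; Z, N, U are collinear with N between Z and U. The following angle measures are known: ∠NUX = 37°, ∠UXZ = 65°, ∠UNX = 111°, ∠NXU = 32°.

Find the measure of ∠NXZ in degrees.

∠NXZ = 33°

1. ∠XUZ = 37°  [N on ray UZ]
2. ∠UZX = 78°  [△XZU]
3. ∠XNZ = 69°  [linear pair at N on ZU]
4. ∠NZX = 78°  [N on ray ZU]
5. ∠NXZ = 33°  [△XZN]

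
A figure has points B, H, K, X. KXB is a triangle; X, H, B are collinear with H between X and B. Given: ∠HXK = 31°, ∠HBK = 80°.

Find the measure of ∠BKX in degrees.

∠BKX = 69°

1. ∠BXK = 31°  [H on ray XB]
2. ∠KBX = 80°  [H on ray BX]
3. ∠BKX = 69°  [△KXB]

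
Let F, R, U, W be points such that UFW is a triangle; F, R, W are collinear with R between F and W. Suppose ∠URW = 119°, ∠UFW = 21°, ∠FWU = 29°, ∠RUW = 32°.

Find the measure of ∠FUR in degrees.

∠FUR = 98°

1. ∠FRU = 61°  [linear pair at R on FW]
2. ∠RFU = 21°  [R on ray FW]
3. ∠FUR = 98°  [△UFR]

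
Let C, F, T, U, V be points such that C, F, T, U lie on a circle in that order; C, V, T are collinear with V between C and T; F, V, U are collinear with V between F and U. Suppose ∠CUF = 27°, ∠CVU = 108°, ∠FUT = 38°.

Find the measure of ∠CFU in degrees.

∠CFU = 70°

1. ∠FVT = 108°  [vertical angles at V]
2. ∠FCT = 38°  [same arc FT]
3. ∠CVF = 72°  [linear pair at V on CT]
4. ∠CFU = 70°  [△CVF]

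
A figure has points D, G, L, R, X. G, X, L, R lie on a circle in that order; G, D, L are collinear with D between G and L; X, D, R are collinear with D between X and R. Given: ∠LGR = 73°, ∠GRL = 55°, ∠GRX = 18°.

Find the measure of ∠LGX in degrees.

1. ∠GXL = 125°  [cyclic GXLR, opposite ∠X+∠R]
2. ∠GLX = 18°  [same arc GX]
3. ∠LGX = 37°  [△GXL]

∠LGX = 37°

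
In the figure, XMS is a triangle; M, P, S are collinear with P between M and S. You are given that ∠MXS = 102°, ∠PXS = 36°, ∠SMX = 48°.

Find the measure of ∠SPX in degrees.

∠SPX = 114°

1. ∠MSX = 30°  [△XMS]
2. ∠PSX = 30°  [P on ray SM]
3. ∠SPX = 114°  [△XPS]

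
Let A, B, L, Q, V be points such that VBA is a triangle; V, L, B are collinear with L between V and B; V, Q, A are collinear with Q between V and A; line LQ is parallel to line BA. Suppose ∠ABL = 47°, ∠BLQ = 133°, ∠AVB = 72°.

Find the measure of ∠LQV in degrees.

1. ∠QLV = 47°  [linear pair at L on VB]
2. ∠LVQ = 72°  [L on VB, Q on VA]
3. ∠LQV = 61°  [△VLQ]

∠LQV = 61°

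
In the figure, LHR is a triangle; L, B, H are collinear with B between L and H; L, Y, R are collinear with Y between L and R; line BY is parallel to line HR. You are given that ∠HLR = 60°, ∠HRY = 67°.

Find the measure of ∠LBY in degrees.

∠LBY = 53°

1. ∠HRL = 67°  [Y on ray RL]
2. ∠LHR = 53°  [△LHR]
3. ∠LBY = 53°  [BY∥HR, corresponding at B]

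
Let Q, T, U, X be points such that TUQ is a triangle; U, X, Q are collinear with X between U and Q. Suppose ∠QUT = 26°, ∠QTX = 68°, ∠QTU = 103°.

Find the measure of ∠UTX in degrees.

1. ∠TQU = 51°  [△TUQ]
2. ∠TUX = 26°  [X on ray UQ]
3. ∠TQX = 51°  [X on ray QU]
4. ∠QXT = 61°  [△TXQ]
5. ∠TXU = 119°  [linear pair at X on UQ]
6. ∠UTX = 35°  [△TUX]

∠UTX = 35°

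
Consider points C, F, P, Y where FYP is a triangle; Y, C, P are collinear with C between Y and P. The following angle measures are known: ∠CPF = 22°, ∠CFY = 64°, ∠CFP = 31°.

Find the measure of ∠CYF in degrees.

∠CYF = 63°

1. ∠FCP = 127°  [△FCP]
2. ∠FCY = 53°  [linear pair at C on YP]
3. ∠CYF = 63°  [△FYC]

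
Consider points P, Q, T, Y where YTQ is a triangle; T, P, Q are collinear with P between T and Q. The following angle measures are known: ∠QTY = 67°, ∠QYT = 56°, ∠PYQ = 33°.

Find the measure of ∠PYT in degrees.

∠PYT = 23°

1. ∠TQY = 57°  [△YTQ]
2. ∠PTY = 67°  [P on ray TQ]
3. ∠PQY = 57°  [P on ray QT]
4. ∠QPY = 90°  [△YPQ]
5. ∠TPY = 90°  [linear pair at P on TQ]
6. ∠PYT = 23°  [△YTP]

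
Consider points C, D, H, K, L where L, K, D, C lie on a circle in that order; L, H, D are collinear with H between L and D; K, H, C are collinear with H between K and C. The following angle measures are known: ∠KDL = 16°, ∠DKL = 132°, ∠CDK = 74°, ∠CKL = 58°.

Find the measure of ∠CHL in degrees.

∠CHL = 90°

1. ∠KCL = 16°  [same arc LK]
2. ∠DCL = 48°  [cyclic LKDC, opposite ∠K+∠C]
3. ∠CDL = 58°  [same arc LC]
4. ∠CLD = 74°  [△LDC]
5. ∠CHL = 90°  [△LHC]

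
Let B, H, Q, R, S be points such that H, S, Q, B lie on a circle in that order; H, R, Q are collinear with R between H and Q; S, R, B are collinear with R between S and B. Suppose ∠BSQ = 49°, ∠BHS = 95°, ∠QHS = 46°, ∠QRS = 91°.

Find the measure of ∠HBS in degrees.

∠HBS = 40°

1. ∠BHQ = 49°  [same arc QB]
2. ∠BRH = 91°  [vertical angles at R]
3. ∠HBS = 40°  [△HRB]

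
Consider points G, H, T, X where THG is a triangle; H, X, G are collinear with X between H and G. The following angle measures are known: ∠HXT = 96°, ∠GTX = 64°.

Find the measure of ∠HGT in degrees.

1. ∠GXT = 84°  [linear pair at X on HG]
2. ∠TGX = 32°  [△TXG]
3. ∠HGT = 32°  [X on ray GH]

∠HGT = 32°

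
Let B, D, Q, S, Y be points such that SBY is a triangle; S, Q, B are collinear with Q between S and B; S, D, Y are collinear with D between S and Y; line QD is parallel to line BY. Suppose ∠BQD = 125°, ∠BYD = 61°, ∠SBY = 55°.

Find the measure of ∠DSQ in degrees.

1. ∠BYS = 61°  [D on ray YS]
2. ∠BSY = 64°  [△SBY]
3. ∠DSQ = 64°  [Q on SB, D on SY]

∠DSQ = 64°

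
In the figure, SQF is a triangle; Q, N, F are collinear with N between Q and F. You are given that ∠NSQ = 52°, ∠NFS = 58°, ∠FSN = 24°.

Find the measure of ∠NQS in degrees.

∠NQS = 46°

1. ∠FNS = 98°  [△SNF]
2. ∠QNS = 82°  [linear pair at N on QF]
3. ∠NQS = 46°  [△SQN]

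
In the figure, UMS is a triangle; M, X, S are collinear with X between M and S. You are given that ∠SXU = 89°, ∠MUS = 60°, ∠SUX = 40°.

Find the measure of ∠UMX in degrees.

∠UMX = 69°

1. ∠USX = 51°  [△UXS]
2. ∠MSU = 51°  [X on ray SM]
3. ∠SMU = 69°  [△UMS]
4. ∠UMX = 69°  [X on ray MS]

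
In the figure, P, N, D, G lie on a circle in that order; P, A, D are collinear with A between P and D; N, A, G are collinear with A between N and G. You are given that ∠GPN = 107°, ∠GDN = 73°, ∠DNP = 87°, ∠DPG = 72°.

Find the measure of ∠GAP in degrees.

1. ∠DGP = 93°  [cyclic PNDG, opposite ∠N+∠G]
2. ∠DNG = 72°  [same arc DG]
3. ∠GDP = 15°  [△PDG]
4. ∠DGN = 35°  [△NDG]
5. ∠DAG = 130°  [△DAG]
6. ∠GAP = 50°  [linear pair at A on PD]

∠GAP = 50°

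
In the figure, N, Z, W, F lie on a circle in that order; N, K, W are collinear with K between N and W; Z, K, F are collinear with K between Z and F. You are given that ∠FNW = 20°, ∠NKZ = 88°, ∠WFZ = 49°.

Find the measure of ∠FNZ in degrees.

∠FNZ = 69°

1. ∠FZW = 20°  [same arc WF]
2. ∠FWZ = 111°  [△ZWF]
3. ∠FNZ = 69°  [cyclic NZWF, opposite ∠N+∠W]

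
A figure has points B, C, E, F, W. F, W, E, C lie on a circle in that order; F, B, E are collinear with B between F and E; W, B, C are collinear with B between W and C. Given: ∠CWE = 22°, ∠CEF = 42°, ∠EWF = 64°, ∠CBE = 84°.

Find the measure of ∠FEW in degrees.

1. ∠CFE = 22°  [same arc EC]
2. ∠CBF = 96°  [linear pair at B on FE]
3. ∠FCW = 62°  [△FBC]
4. ∠FEW = 62°  [same arc FW]

∠FEW = 62°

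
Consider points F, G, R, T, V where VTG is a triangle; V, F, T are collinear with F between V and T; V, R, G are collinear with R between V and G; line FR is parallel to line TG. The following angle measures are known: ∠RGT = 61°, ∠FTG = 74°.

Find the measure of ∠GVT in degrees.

∠GVT = 45°

1. ∠TGV = 61°  [R on ray GV]
2. ∠GTV = 74°  [F on ray TV]
3. ∠GVT = 45°  [△VTG]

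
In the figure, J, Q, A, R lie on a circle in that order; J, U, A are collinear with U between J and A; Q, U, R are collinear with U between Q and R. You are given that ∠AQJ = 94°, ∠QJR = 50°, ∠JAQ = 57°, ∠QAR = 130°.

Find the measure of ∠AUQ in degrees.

∠AUQ = 102°

1. ∠AJQ = 29°  [△JQA]
2. ∠ARQ = 29°  [same arc QA]
3. ∠AQR = 21°  [△QAR]
4. ∠AUQ = 102°  [△QUA]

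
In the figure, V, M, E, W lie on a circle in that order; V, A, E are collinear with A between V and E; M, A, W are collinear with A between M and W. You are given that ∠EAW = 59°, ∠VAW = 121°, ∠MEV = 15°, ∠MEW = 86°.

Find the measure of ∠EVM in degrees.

1. ∠EAM = 121°  [vertical angles at A]
2. ∠EMW = 44°  [△MAE]
3. ∠EWM = 50°  [△MEW]
4. ∠EVM = 50°  [same arc ME]

∠EVM = 50°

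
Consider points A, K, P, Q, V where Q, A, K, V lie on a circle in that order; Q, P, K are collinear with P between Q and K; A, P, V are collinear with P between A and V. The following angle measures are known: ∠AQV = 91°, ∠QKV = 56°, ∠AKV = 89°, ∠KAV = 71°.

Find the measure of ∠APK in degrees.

1. ∠QAV = 56°  [same arc QV]
2. ∠KQV = 71°  [same arc KV]
3. ∠AVQ = 33°  [△QAV]
4. ∠QPV = 76°  [△QPV]
5. ∠APK = 76°  [vertical angles at P]

∠APK = 76°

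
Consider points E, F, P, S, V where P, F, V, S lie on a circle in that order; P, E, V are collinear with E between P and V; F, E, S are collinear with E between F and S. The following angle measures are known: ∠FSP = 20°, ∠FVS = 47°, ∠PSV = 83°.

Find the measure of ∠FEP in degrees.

1. ∠FVP = 20°  [same arc PF]
2. ∠FPS = 133°  [cyclic PFVS, opposite ∠P+∠V]
3. ∠PFV = 97°  [cyclic PFVS, opposite ∠F+∠S]
4. ∠FPV = 63°  [△PFV]
5. ∠PFS = 27°  [△PFS]
6. ∠FEP = 90°  [△PEF]

∠FEP = 90°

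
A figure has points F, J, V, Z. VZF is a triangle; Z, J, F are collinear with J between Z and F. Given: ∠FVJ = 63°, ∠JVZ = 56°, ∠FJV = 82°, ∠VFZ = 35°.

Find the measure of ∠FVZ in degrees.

∠FVZ = 119°

1. ∠VJZ = 98°  [linear pair at J on ZF]
2. ∠JZV = 26°  [△VZJ]
3. ∠FZV = 26°  [J on ray ZF]
4. ∠FVZ = 119°  [△VZF]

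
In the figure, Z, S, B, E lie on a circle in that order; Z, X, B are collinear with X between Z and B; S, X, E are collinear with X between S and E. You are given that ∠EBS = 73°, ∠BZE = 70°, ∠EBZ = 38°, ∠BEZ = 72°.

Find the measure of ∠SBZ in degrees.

∠SBZ = 35°

1. ∠EZS = 107°  [cyclic ZSBE, opposite ∠Z+∠B]
2. ∠ESZ = 38°  [same arc ZE]
3. ∠SEZ = 35°  [△ZSE]
4. ∠SBZ = 35°  [same arc ZS]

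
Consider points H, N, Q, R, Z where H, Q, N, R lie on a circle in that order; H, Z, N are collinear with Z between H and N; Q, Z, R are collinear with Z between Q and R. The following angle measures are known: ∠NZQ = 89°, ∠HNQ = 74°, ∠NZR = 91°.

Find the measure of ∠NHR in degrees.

1. ∠HZR = 89°  [vertical angles at Z]
2. ∠HRQ = 74°  [same arc HQ]
3. ∠NHR = 17°  [△HZR]

∠NHR = 17°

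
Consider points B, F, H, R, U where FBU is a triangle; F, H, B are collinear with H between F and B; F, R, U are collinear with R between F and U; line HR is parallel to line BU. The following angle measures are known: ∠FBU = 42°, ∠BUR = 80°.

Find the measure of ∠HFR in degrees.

1. ∠BUF = 80°  [R on ray UF]
2. ∠BFU = 58°  [△FBU]
3. ∠HFR = 58°  [H on FB, R on FU]

∠HFR = 58°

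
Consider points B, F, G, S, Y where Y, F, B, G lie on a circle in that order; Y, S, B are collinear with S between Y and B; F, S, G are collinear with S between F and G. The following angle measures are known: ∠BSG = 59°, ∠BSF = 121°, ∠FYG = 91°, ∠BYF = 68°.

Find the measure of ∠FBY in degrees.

∠FBY = 36°

1. ∠FBG = 89°  [cyclic YFBG, opposite ∠Y+∠B]
2. ∠BGF = 68°  [same arc FB]
3. ∠BFG = 23°  [△FBG]
4. ∠FBY = 36°  [△FSB]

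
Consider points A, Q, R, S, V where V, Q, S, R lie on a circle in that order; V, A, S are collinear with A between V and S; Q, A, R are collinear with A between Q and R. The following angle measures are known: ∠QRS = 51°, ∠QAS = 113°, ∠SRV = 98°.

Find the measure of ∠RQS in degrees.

1. ∠QVS = 51°  [same arc QS]
2. ∠SQV = 82°  [cyclic VQSR, opposite ∠Q+∠R]
3. ∠QSV = 47°  [△VQS]
4. ∠RQS = 20°  [△QAS]

∠RQS = 20°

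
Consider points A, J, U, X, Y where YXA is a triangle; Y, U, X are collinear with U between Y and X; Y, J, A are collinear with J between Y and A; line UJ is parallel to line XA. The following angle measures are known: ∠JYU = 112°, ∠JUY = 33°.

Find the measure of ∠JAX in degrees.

1. ∠UJY = 35°  [△YUJ]
2. ∠AJU = 145°  [linear pair at J on YA]
3. ∠JAX = 35°  [UJ∥XA, co-interior at A–J]

∠JAX = 35°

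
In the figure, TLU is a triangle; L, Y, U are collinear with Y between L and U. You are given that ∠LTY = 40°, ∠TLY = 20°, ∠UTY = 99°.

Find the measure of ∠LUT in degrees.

1. ∠LYT = 120°  [△TLY]
2. ∠TYU = 60°  [linear pair at Y on LU]
3. ∠TUY = 21°  [△TYU]
4. ∠LUT = 21°  [Y on ray UL]

∠LUT = 21°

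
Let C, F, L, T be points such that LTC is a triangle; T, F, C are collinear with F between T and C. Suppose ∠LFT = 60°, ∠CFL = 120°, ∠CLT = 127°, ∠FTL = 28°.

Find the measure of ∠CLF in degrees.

∠CLF = 35°

1. ∠CTL = 28°  [F on ray TC]
2. ∠LCT = 25°  [△LTC]
3. ∠FCL = 25°  [F on ray CT]
4. ∠CLF = 35°  [△LFC]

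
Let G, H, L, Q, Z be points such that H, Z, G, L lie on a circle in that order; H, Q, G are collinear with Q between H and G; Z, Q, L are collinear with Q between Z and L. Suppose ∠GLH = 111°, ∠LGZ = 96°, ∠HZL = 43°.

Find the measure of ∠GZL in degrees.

1. ∠HGL = 43°  [same arc HL]
2. ∠GHL = 26°  [△HGL]
3. ∠GZL = 26°  [same arc GL]

∠GZL = 26°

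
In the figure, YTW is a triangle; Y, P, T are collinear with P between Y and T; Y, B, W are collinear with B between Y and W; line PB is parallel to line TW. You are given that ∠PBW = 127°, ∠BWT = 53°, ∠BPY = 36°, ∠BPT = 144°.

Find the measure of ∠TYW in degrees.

1. ∠TWY = 53°  [B on ray WY]
2. ∠WTY = 36°  [PB∥TW, corresponding at P]
3. ∠TYW = 91°  [△YTW]

∠TYW = 91°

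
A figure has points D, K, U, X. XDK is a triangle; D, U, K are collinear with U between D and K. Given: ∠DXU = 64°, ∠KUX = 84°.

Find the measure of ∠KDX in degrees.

1. ∠DUX = 96°  [linear pair at U on DK]
2. ∠UDX = 20°  [△XDU]
3. ∠KDX = 20°  [U on ray DK]

∠KDX = 20°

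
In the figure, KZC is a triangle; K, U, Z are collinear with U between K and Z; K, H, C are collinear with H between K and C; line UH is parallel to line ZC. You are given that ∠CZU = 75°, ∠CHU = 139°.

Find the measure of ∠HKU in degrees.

1. ∠CZK = 75°  [U on ray ZK]
2. ∠KHU = 41°  [linear pair at H on KC]
3. ∠HUK = 75°  [UH∥ZC, corresponding at U]
4. ∠HKU = 64°  [△KUH]

∠HKU = 64°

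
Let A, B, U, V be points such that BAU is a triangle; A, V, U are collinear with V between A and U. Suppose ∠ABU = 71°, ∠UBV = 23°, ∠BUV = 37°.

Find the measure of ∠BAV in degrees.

1. ∠AUB = 37°  [V on ray UA]
2. ∠BAU = 72°  [△BAU]
3. ∠BAV = 72°  [V on ray AU]

∠BAV = 72°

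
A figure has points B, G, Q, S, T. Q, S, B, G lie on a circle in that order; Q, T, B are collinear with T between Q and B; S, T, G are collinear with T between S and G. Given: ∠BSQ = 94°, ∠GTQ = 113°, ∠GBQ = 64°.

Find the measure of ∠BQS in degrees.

∠BQS = 49°

1. ∠BTS = 113°  [vertical angles at T]
2. ∠GSQ = 64°  [same arc QG]
3. ∠QTS = 67°  [linear pair at T on QB]
4. ∠BQS = 49°  [△QTS]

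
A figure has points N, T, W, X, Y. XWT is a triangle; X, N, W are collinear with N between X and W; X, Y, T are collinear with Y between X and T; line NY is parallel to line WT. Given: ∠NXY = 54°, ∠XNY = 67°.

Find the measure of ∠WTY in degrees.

∠WTY = 59°

1. ∠NYX = 59°  [△XNY]
2. ∠NYT = 121°  [linear pair at Y on XT]
3. ∠WTY = 59°  [NY∥WT, co-interior at T–Y]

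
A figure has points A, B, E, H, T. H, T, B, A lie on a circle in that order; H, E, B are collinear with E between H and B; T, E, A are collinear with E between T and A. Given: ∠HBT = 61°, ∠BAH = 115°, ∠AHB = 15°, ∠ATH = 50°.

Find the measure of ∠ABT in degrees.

∠ABT = 111°

1. ∠HAT = 61°  [same arc HT]
2. ∠AHT = 69°  [△HTA]
3. ∠ABT = 111°  [cyclic HTBA, opposite ∠H+∠B]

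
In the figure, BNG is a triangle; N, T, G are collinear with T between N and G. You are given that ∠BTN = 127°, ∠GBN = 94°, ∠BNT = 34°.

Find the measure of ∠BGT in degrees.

∠BGT = 52°

1. ∠BNG = 34°  [T on ray NG]
2. ∠BGN = 52°  [△BNG]
3. ∠BGT = 52°  [T on ray GN]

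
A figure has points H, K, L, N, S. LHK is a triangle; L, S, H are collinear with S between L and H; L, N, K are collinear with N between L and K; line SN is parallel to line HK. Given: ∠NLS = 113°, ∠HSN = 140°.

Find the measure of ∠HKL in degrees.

∠HKL = 27°

1. ∠LSN = 40°  [linear pair at S on LH]
2. ∠LNS = 27°  [△LSN]
3. ∠HKL = 27°  [SN∥HK, corresponding at N]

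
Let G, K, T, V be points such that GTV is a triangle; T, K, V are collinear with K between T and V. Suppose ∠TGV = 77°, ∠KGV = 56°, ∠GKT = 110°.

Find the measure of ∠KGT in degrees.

∠KGT = 21°

1. ∠GKV = 70°  [linear pair at K on TV]
2. ∠GVK = 54°  [△GKV]
3. ∠GVT = 54°  [K on ray VT]
4. ∠GTV = 49°  [△GTV]
5. ∠GTK = 49°  [K on ray TV]
6. ∠KGT = 21°  [△GTK]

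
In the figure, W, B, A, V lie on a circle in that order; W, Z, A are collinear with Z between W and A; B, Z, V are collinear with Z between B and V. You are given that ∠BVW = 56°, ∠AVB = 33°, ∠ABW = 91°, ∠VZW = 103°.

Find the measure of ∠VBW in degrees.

1. ∠AWV = 21°  [△WZV]
2. ∠AVW = 89°  [cyclic WBAV, opposite ∠B+∠V]
3. ∠VAW = 70°  [△WAV]
4. ∠VBW = 70°  [same arc WV]

∠VBW = 70°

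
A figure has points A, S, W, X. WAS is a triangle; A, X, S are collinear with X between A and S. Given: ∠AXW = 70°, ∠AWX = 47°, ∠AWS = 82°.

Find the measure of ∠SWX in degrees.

1. ∠WAX = 63°  [△WAX]
2. ∠SXW = 110°  [linear pair at X on AS]
3. ∠SAW = 63°  [X on ray AS]
4. ∠ASW = 35°  [△WAS]
5. ∠WSX = 35°  [X on ray SA]
6. ∠SWX = 35°  [△WXS]

∠SWX = 35°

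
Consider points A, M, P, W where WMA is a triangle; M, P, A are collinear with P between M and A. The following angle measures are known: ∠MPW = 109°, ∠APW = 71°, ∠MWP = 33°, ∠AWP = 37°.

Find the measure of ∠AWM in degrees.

∠AWM = 70°

1. ∠PMW = 38°  [△WMP]
2. ∠PAW = 72°  [△WPA]
3. ∠AMW = 38°  [P on ray MA]
4. ∠MAW = 72°  [P on ray AM]
5. ∠AWM = 70°  [△WMA]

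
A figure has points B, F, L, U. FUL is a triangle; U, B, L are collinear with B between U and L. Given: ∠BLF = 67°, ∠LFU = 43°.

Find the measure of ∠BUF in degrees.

∠BUF = 70°

1. ∠FLU = 67°  [B on ray LU]
2. ∠FUL = 70°  [△FUL]
3. ∠BUF = 70°  [B on ray UL]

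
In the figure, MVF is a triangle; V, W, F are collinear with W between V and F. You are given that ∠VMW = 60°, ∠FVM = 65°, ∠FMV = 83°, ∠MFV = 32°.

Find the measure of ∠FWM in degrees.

1. ∠MVW = 65°  [W on ray VF]
2. ∠MWV = 55°  [△MVW]
3. ∠FWM = 125°  [linear pair at W on VF]

∠FWM = 125°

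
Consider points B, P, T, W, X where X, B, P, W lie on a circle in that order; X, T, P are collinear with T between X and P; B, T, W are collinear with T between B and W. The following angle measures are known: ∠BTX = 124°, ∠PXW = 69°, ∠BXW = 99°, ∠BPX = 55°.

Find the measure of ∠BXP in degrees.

∠BXP = 30°

1. ∠PBW = 69°  [same arc PW]
2. ∠BPW = 81°  [cyclic XBPW, opposite ∠X+∠P]
3. ∠BWP = 30°  [△BPW]
4. ∠BXP = 30°  [same arc BP]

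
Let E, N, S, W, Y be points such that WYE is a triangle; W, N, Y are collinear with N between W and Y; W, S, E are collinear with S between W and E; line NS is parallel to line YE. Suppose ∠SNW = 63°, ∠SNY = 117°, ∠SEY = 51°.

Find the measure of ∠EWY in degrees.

1. ∠EYW = 63°  [NS∥YE, corresponding at N]
2. ∠WEY = 51°  [S on ray EW]
3. ∠EWY = 66°  [△WYE]

∠EWY = 66°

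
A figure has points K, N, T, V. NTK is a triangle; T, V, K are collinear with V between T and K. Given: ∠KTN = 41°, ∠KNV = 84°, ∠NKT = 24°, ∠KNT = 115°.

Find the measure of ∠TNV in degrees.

1. ∠NTV = 41°  [V on ray TK]
2. ∠NKV = 24°  [V on ray KT]
3. ∠KVN = 72°  [△NVK]
4. ∠NVT = 108°  [linear pair at V on TK]
5. ∠TNV = 31°  [△NTV]

∠TNV = 31°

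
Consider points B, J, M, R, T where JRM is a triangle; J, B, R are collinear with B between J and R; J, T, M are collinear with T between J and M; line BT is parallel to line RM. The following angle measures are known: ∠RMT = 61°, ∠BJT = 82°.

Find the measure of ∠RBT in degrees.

1. ∠JMR = 61°  [T on ray MJ]
2. ∠MJR = 82°  [B on JR, T on JM]
3. ∠JRM = 37°  [△JRM]
4. ∠JBT = 37°  [BT∥RM, corresponding at B]
5. ∠RBT = 143°  [linear pair at B on JR]

∠RBT = 143°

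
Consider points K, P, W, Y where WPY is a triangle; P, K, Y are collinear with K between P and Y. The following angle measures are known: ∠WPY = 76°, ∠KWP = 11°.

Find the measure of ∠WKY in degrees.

1. ∠KPW = 76°  [K on ray PY]
2. ∠PKW = 93°  [△WPK]
3. ∠WKY = 87°  [linear pair at K on PY]

∠WKY = 87°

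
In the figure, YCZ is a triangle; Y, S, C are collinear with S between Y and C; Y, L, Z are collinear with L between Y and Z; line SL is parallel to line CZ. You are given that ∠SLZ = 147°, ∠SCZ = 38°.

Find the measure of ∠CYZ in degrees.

∠CYZ = 109°

1. ∠SLY = 33°  [linear pair at L on YZ]
2. ∠YCZ = 38°  [S on ray CY]
3. ∠CZY = 33°  [SL∥CZ, corresponding at L]
4. ∠CYZ = 109°  [△YCZ]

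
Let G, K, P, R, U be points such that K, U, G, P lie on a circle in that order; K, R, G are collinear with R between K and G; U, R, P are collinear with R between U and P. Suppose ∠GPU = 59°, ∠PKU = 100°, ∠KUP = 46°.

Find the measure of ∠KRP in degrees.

1. ∠KGP = 46°  [same arc KP]
2. ∠GRP = 75°  [△GRP]
3. ∠KRP = 105°  [linear pair at R on KG]

∠KRP = 105°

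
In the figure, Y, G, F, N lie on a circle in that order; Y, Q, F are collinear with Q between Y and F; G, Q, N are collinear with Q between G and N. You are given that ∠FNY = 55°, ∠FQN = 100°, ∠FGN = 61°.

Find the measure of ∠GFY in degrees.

∠GFY = 39°

1. ∠GQY = 100°  [vertical angles at Q]
2. ∠FQG = 80°  [linear pair at Q on YF]
3. ∠GFY = 39°  [△GQF]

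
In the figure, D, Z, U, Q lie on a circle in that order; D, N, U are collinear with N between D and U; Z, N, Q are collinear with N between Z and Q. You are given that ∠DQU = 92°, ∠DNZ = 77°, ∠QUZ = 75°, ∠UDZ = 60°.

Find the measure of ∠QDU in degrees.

1. ∠QNU = 77°  [vertical angles at N]
2. ∠DZQ = 43°  [△DNZ]
3. ∠QDZ = 105°  [cyclic DZUQ, opposite ∠D+∠U]
4. ∠DNQ = 103°  [linear pair at N on DU]
5. ∠DQZ = 32°  [△DZQ]
6. ∠QDU = 45°  [△DNQ]

∠QDU = 45°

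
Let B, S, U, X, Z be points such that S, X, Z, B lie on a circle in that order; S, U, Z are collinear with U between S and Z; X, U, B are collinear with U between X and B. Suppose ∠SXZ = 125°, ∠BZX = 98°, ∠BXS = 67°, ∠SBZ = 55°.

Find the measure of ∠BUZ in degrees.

∠BUZ = 89°

1. ∠BSX = 82°  [cyclic SXZB, opposite ∠S+∠Z]
2. ∠BZS = 67°  [same arc SB]
3. ∠SBX = 31°  [△SXB]
4. ∠BSZ = 58°  [△SZB]
5. ∠BUS = 91°  [△SUB]
6. ∠BUZ = 89°  [linear pair at U on SZ]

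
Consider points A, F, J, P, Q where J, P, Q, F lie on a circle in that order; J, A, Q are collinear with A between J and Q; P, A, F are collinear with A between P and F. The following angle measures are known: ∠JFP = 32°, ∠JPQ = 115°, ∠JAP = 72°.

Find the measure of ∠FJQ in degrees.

1. ∠JQP = 32°  [same arc JP]
2. ∠PAQ = 108°  [linear pair at A on JQ]
3. ∠FPQ = 40°  [△PAQ]
4. ∠FJQ = 40°  [same arc QF]

∠FJQ = 40°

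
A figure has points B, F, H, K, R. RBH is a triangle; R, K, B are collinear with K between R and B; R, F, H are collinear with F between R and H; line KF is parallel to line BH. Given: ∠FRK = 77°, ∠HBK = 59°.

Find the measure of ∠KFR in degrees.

1. ∠BRH = 77°  [K on RB, F on RH]
2. ∠HBR = 59°  [K on ray BR]
3. ∠BHR = 44°  [△RBH]
4. ∠KFR = 44°  [KF∥BH, corresponding at F]

∠KFR = 44°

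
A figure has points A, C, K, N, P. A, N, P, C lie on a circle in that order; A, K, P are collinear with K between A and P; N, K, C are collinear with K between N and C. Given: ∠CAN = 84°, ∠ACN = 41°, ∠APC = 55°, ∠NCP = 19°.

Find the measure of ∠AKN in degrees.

∠AKN = 106°

1. ∠ANC = 55°  [△ANC]
2. ∠NAP = 19°  [same arc NP]
3. ∠AKN = 106°  [△AKN]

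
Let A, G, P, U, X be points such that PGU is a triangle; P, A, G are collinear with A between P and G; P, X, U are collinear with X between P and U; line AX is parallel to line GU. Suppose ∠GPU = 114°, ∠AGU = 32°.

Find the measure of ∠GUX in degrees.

1. ∠PGU = 32°  [A on ray GP]
2. ∠GUP = 34°  [△PGU]
3. ∠GUX = 34°  [X on ray UP]

∠GUX = 34°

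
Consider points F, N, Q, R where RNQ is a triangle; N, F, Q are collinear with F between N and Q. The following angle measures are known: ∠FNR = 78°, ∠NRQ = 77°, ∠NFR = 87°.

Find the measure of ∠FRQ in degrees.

∠FRQ = 62°

1. ∠QNR = 78°  [F on ray NQ]
2. ∠NQR = 25°  [△RNQ]
3. ∠QFR = 93°  [linear pair at F on NQ]
4. ∠FQR = 25°  [F on ray QN]
5. ∠FRQ = 62°  [△RFQ]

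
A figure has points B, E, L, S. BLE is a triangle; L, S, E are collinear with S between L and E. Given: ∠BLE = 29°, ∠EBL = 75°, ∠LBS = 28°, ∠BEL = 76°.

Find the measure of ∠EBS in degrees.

1. ∠BLS = 29°  [S on ray LE]
2. ∠BSL = 123°  [△BLS]
3. ∠BES = 76°  [S on ray EL]
4. ∠BSE = 57°  [linear pair at S on LE]
5. ∠EBS = 47°  [△BSE]

∠EBS = 47°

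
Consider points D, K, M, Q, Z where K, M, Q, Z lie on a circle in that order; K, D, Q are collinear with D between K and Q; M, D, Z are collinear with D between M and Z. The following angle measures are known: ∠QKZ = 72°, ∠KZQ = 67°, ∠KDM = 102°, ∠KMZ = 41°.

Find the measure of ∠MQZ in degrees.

1. ∠QMZ = 72°  [same arc QZ]
2. ∠KQZ = 41°  [△KQZ]
3. ∠QDZ = 102°  [vertical angles at D]
4. ∠MZQ = 37°  [△QDZ]
5. ∠MQZ = 71°  [△MQZ]

∠MQZ = 71°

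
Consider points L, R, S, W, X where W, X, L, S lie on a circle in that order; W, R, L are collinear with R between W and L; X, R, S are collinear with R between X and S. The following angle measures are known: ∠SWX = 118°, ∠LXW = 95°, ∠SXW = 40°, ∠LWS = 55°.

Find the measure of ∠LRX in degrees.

∠LRX = 103°

1. ∠WSX = 22°  [△WXS]
2. ∠LXS = 55°  [same arc LS]
3. ∠WLX = 22°  [same arc WX]
4. ∠LRX = 103°  [△XRL]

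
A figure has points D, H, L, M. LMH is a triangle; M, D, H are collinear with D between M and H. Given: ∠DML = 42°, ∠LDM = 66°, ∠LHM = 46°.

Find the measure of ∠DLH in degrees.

∠DLH = 20°

1. ∠HDL = 114°  [linear pair at D on MH]
2. ∠DHL = 46°  [D on ray HM]
3. ∠DLH = 20°  [△LDH]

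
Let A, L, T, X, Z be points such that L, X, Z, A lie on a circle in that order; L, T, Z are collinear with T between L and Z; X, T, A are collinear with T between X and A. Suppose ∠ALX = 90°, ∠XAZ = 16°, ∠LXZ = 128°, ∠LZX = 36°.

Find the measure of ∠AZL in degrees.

∠AZL = 54°

1. ∠AZX = 90°  [cyclic LXZA, opposite ∠L+∠Z]
2. ∠AXZ = 74°  [△XZA]
3. ∠LAZ = 52°  [cyclic LXZA, opposite ∠X+∠A]
4. ∠ALZ = 74°  [same arc ZA]
5. ∠AZL = 54°  [△LZA]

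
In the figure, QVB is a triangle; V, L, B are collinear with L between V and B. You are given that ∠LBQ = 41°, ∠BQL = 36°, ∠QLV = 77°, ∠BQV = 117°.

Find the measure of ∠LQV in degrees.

∠LQV = 81°

1. ∠QBV = 41°  [L on ray BV]
2. ∠BVQ = 22°  [△QVB]
3. ∠LVQ = 22°  [L on ray VB]
4. ∠LQV = 81°  [△QVL]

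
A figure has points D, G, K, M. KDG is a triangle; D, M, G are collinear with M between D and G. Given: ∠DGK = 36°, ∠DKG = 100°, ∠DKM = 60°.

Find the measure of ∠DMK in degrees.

∠DMK = 76°

1. ∠GDK = 44°  [△KDG]
2. ∠KDM = 44°  [M on ray DG]
3. ∠DMK = 76°  [△KDM]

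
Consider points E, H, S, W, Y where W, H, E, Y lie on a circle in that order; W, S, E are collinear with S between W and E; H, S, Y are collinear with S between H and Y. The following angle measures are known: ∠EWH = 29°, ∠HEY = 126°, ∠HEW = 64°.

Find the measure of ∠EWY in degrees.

1. ∠EYH = 29°  [same arc HE]
2. ∠EHY = 25°  [△HEY]
3. ∠EWY = 25°  [same arc EY]

∠EWY = 25°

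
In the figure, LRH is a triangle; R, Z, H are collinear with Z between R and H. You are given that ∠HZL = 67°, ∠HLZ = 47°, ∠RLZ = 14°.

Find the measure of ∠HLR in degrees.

∠HLR = 61°

1. ∠LHZ = 66°  [△LZH]
2. ∠LZR = 113°  [linear pair at Z on RH]
3. ∠LRZ = 53°  [△LRZ]
4. ∠LHR = 66°  [Z on ray HR]
5. ∠HRL = 53°  [Z on ray RH]
6. ∠HLR = 61°  [△LRH]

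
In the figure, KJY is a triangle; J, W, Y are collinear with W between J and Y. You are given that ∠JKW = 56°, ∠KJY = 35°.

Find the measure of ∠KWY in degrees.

1. ∠KJW = 35°  [W on ray JY]
2. ∠JWK = 89°  [△KJW]
3. ∠KWY = 91°  [linear pair at W on JY]

∠KWY = 91°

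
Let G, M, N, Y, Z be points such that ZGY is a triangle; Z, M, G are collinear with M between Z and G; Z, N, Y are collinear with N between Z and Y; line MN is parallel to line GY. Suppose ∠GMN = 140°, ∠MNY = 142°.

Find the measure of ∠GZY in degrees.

∠GZY = 102°

1. ∠NMZ = 40°  [linear pair at M on ZG]
2. ∠MNZ = 38°  [linear pair at N on ZY]
3. ∠MZN = 102°  [△ZMN]
4. ∠GZY = 102°  [M on ZG, N on ZY]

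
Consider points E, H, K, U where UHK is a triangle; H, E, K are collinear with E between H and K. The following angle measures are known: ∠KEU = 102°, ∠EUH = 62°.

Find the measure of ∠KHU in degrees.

∠KHU = 40°

1. ∠HEU = 78°  [linear pair at E on HK]
2. ∠EHU = 40°  [△UHE]
3. ∠KHU = 40°  [E on ray HK]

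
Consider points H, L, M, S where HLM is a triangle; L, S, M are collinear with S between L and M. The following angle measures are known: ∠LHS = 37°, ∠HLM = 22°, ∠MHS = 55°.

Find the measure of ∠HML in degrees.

1. ∠HLS = 22°  [S on ray LM]
2. ∠HSL = 121°  [△HLS]
3. ∠HSM = 59°  [linear pair at S on LM]
4. ∠HMS = 66°  [△HSM]
5. ∠HML = 66°  [S on ray ML]

∠HML = 66°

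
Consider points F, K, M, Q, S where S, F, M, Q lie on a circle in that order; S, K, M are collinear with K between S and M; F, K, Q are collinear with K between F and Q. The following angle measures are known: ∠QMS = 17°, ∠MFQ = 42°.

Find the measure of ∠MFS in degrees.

1. ∠MSQ = 42°  [same arc MQ]
2. ∠MQS = 121°  [△SMQ]
3. ∠MFS = 59°  [cyclic SFMQ, opposite ∠F+∠Q]

∠MFS = 59°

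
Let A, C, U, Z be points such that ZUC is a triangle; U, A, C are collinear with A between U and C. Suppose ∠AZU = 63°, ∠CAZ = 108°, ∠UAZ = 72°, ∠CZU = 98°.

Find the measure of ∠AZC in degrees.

∠AZC = 35°

1. ∠AUZ = 45°  [△ZUA]
2. ∠CUZ = 45°  [A on ray UC]
3. ∠UCZ = 37°  [△ZUC]
4. ∠ACZ = 37°  [A on ray CU]
5. ∠AZC = 35°  [△ZAC]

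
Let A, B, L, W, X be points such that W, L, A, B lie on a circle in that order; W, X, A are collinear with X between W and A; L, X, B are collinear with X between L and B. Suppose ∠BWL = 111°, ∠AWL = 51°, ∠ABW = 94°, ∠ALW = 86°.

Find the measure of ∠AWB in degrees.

1. ∠BAL = 69°  [cyclic WLAB, opposite ∠W+∠A]
2. ∠ABL = 51°  [same arc LA]
3. ∠ALB = 60°  [△LAB]
4. ∠AWB = 60°  [same arc AB]

∠AWB = 60°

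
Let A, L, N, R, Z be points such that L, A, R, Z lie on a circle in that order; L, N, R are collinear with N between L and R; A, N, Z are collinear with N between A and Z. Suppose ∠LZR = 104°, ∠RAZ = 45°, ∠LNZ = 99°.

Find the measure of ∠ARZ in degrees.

∠ARZ = 67°

1. ∠RLZ = 45°  [same arc RZ]
2. ∠RNZ = 81°  [linear pair at N on LR]
3. ∠LRZ = 31°  [△LRZ]
4. ∠AZR = 68°  [△RNZ]
5. ∠ARZ = 67°  [△ARZ]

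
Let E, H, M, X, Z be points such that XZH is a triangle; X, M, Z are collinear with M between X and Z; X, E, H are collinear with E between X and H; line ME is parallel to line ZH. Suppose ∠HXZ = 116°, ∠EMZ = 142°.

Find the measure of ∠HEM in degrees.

∠HEM = 154°

1. ∠EXM = 116°  [M on XZ, E on XH]
2. ∠EMX = 38°  [linear pair at M on XZ]
3. ∠MEX = 26°  [△XME]
4. ∠HEM = 154°  [linear pair at E on XH]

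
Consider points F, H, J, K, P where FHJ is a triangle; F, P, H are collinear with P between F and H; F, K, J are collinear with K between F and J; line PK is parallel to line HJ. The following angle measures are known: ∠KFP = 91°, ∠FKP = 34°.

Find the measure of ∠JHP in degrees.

∠JHP = 55°

1. ∠FPK = 55°  [△FPK]
2. ∠HPK = 125°  [linear pair at P on FH]
3. ∠JHP = 55°  [PK∥HJ, co-interior at H–P]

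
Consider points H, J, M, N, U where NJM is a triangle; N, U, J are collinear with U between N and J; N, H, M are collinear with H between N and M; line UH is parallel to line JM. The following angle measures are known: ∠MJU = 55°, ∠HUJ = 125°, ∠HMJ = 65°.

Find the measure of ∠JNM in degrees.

1. ∠MJN = 55°  [U on ray JN]
2. ∠JMN = 65°  [H on ray MN]
3. ∠JNM = 60°  [△NJM]

∠JNM = 60°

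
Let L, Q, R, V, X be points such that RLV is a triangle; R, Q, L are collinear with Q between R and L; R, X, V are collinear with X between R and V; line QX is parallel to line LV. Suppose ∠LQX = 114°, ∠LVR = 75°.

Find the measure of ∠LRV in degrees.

∠LRV = 39°

1. ∠RQX = 66°  [linear pair at Q on RL]
2. ∠QXR = 75°  [QX∥LV, corresponding at X]
3. ∠QRX = 39°  [△RQX]
4. ∠LRV = 39°  [Q on RL, X on RV]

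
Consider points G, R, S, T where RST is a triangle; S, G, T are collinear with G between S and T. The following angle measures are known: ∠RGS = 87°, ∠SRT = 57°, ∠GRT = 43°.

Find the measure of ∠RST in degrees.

∠RST = 79°

1. ∠RGT = 93°  [linear pair at G on ST]
2. ∠GTR = 44°  [△RGT]
3. ∠RTS = 44°  [G on ray TS]
4. ∠RST = 79°  [△RST]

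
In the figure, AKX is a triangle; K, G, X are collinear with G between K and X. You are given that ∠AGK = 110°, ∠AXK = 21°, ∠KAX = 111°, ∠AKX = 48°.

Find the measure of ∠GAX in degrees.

∠GAX = 89°

1. ∠AGX = 70°  [linear pair at G on KX]
2. ∠AXG = 21°  [G on ray XK]
3. ∠GAX = 89°  [△AGX]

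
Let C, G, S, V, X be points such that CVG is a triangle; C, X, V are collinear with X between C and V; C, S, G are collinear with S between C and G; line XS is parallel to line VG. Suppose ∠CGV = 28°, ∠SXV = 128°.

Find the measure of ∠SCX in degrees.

1. ∠CSX = 28°  [XS∥VG, corresponding at S]
2. ∠CXS = 52°  [linear pair at X on CV]
3. ∠SCX = 100°  [△CXS]

∠SCX = 100°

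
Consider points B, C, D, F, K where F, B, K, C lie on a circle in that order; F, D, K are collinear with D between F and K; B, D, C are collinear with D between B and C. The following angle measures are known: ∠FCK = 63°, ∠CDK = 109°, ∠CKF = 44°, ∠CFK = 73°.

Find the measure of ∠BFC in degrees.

1. ∠CDF = 71°  [linear pair at D on FK]
2. ∠CBF = 44°  [same arc FC]
3. ∠BCF = 36°  [△FDC]
4. ∠BFC = 100°  [△FBC]

∠BFC = 100°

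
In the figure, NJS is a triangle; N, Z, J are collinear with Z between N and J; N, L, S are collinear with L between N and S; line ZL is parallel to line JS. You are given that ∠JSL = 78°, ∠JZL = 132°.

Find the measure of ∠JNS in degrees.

∠JNS = 54°

1. ∠JSN = 78°  [L on ray SN]
2. ∠LZN = 48°  [linear pair at Z on NJ]
3. ∠NLZ = 78°  [ZL∥JS, corresponding at L]
4. ∠LNZ = 54°  [△NZL]
5. ∠JNS = 54°  [Z on NJ, L on NS]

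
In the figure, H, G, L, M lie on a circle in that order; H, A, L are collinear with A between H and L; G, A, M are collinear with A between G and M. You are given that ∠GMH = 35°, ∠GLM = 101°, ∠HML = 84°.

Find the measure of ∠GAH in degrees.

1. ∠GLH = 35°  [same arc HG]
2. ∠GHM = 79°  [cyclic HGLM, opposite ∠H+∠L]
3. ∠HGL = 96°  [cyclic HGLM, opposite ∠G+∠M]
4. ∠GHL = 49°  [△HGL]
5. ∠HGM = 66°  [△HGM]
6. ∠GAH = 65°  [△HAG]

∠GAH = 65°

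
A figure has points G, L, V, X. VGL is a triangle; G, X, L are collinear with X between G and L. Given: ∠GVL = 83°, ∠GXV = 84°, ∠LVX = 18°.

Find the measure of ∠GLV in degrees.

∠GLV = 66°

1. ∠LXV = 96°  [linear pair at X on GL]
2. ∠VLX = 66°  [△VXL]
3. ∠GLV = 66°  [X on ray LG]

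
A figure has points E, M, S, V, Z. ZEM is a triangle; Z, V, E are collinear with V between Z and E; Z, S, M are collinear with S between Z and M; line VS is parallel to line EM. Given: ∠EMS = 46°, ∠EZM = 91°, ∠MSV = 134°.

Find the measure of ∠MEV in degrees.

1. ∠EMZ = 46°  [S on ray MZ]
2. ∠MEZ = 43°  [△ZEM]
3. ∠MEV = 43°  [V on ray EZ]

∠MEV = 43°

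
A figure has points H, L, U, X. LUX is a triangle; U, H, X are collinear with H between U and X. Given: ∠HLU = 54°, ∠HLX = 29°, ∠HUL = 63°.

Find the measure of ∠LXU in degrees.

∠LXU = 34°

1. ∠LHU = 63°  [△LUH]
2. ∠LHX = 117°  [linear pair at H on UX]
3. ∠HXL = 34°  [△LHX]
4. ∠LXU = 34°  [H on ray XU]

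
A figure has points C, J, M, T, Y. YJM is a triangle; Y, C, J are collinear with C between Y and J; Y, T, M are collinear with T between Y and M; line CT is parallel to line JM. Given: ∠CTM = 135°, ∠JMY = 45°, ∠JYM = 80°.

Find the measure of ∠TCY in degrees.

1. ∠CTY = 45°  [linear pair at T on YM]
2. ∠CYT = 80°  [C on YJ, T on YM]
3. ∠TCY = 55°  [△YCT]

∠TCY = 55°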